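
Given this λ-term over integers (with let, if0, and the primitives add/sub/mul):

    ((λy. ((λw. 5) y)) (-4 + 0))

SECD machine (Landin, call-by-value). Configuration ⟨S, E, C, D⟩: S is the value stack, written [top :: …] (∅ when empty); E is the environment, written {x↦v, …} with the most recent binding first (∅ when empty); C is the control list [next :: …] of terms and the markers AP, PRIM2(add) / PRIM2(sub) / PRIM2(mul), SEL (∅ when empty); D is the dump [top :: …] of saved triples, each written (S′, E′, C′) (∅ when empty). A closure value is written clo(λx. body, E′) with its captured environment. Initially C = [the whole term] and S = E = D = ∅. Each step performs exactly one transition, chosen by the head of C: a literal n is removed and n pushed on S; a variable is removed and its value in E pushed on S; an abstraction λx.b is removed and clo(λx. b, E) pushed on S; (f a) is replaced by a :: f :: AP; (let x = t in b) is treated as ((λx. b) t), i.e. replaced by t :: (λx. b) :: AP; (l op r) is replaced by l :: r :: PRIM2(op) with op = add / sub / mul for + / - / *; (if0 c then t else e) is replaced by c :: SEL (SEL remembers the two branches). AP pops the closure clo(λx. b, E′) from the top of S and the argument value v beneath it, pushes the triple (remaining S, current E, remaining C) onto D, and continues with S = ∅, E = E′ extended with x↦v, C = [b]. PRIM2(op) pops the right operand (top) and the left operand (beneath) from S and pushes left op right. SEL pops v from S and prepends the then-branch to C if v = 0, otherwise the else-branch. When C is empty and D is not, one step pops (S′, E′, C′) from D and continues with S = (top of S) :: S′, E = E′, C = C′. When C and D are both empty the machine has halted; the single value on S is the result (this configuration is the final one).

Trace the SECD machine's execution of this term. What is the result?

Answer: 5

Execution trace:
step 0: ⟨S=∅; E=∅; C=[((λy. ((λw. 5) y)) (-4 + 0))]; D=∅⟩
step 1: ⟨S=∅; E=∅; C=[(-4 + 0) :: (λy. ((λw. 5) y)) :: AP]; D=∅⟩
step 2: ⟨S=∅; E=∅; C=[-4 :: 0 :: PRIM2(add) :: (λy. ((λw. 5) y)) :: AP]; D=∅⟩
step 3: ⟨S=[-4]; E=∅; C=[0 :: PRIM2(add) :: (λy. ((λw. 5) y)) :: AP]; D=∅⟩
step 4: ⟨S=[0 :: -4]; E=∅; C=[PRIM2(add) :: (λy. ((λw. 5) y)) :: AP]; D=∅⟩
step 5: ⟨S=[-4]; E=∅; C=[(λy. ((λw. 5) y)) :: AP]; D=∅⟩
step 6: ⟨S=[clo(λy. ((λw. 5) y), ∅) :: -4]; E=∅; C=[AP]; D=∅⟩
step 7: ⟨S=∅; E={y↦-4}; C=[((λw. 5) y)]; D=[(∅, ∅, ∅)]⟩
step 8: ⟨S=∅; E={y↦-4}; C=[y :: (λw. 5) :: AP]; D=[(∅, ∅, ∅)]⟩
step 9: ⟨S=[-4]; E={y↦-4}; C=[(λw. 5) :: AP]; D=[(∅, ∅, ∅)]⟩
step 10: ⟨S=[clo(λw. 5, {y↦-4}) :: -4]; E={y↦-4}; C=[AP]; D=[(∅, ∅, ∅)]⟩
step 11: ⟨S=∅; E={w↦-4, y↦-4}; C=[5]; D=[(∅, {y↦-4}, ∅) :: (∅, ∅, ∅)]⟩
step 12: ⟨S=[5]; E={w↦-4, y↦-4}; C=∅; D=[(∅, {y↦-4}, ∅) :: (∅, ∅, ∅)]⟩
step 13: ⟨S=[5]; E={y↦-4}; C=∅; D=[(∅, ∅, ∅)]⟩
step 14: ⟨S=[5]; E=∅; C=∅; D=∅⟩
→ final value 5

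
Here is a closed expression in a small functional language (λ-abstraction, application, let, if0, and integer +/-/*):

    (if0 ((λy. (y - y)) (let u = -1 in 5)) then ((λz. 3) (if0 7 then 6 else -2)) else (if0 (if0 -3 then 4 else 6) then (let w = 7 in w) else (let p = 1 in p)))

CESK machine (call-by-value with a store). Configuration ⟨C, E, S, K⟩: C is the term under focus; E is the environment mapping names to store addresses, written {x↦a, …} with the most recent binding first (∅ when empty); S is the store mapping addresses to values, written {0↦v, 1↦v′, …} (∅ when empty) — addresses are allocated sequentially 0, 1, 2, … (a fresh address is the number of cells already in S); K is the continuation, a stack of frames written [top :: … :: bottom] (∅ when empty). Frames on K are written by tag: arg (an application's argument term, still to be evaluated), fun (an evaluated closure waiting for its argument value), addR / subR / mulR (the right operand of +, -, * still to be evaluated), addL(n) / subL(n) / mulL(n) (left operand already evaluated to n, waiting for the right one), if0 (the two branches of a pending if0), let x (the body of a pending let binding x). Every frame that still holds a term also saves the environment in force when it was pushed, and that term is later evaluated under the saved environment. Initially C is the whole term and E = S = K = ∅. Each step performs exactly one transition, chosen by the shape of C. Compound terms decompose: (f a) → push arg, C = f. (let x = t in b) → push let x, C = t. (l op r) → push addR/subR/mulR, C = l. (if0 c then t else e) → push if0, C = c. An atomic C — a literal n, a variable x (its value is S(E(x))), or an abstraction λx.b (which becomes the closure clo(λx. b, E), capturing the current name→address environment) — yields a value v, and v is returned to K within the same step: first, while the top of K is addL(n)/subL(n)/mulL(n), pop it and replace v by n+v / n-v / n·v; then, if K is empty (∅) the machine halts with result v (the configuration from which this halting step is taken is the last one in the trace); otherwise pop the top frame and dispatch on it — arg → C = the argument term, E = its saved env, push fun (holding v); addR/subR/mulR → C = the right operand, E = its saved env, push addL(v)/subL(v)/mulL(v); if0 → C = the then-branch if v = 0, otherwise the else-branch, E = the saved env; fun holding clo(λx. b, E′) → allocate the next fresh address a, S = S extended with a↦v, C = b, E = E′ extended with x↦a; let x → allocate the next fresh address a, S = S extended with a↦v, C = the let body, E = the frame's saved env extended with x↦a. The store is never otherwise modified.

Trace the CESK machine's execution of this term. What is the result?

Answer: 3

Derivation:
0. <C=(if0 ((λy. (y - y)) (let u = -1 in 5)) then ((λz. 3) (if0 7 then 6 else -2)) else (if0 (if0 -3 then 4 else 6) then (let w = 7 in w) else (let p = 1 in p))), E=∅, S=∅, K=∅>
1. <C=((λy. (y - y)) (let u = -1 in 5)), E=∅, S=∅, K=[if0]>
2. <C=(λy. (y - y)), E=∅, S=∅, K=[arg :: if0]>
3. <C=(let u = -1 in 5), E=∅, S=∅, K=[fun :: if0]>
4. <C=-1, E=∅, S=∅, K=[let u :: fun :: if0]>
5. <C=5, E={u↦0}, S={0↦-1}, K=[fun :: if0]>
6. <C=(y - y), E={y↦1}, S={0↦-1, 1↦5}, K=[if0]>
7. <C=y, E={y↦1}, S={0↦-1, 1↦5}, K=[subR :: if0]>
8. <C=y, E={y↦1}, S={0↦-1, 1↦5}, K=[subL(5) :: if0]>
9. <C=((λz. 3) (if0 7 then 6 else -2)), E=∅, S={0↦-1, 1↦5}, K=∅>
10. <C=(λz. 3), E=∅, S={0↦-1, 1↦5}, K=[arg]>
11. <C=(if0 7 then 6 else -2), E=∅, S={0↦-1, 1↦5}, K=[fun]>
12. <C=7, E=∅, S={0↦-1, 1↦5}, K=[if0 :: fun]>
13. <C=-2, E=∅, S={0↦-1, 1↦5}, K=[fun]>
14. <C=3, E={z↦2}, S={0↦-1, 1↦5, 2↦-2}, K=∅>
→ final value 3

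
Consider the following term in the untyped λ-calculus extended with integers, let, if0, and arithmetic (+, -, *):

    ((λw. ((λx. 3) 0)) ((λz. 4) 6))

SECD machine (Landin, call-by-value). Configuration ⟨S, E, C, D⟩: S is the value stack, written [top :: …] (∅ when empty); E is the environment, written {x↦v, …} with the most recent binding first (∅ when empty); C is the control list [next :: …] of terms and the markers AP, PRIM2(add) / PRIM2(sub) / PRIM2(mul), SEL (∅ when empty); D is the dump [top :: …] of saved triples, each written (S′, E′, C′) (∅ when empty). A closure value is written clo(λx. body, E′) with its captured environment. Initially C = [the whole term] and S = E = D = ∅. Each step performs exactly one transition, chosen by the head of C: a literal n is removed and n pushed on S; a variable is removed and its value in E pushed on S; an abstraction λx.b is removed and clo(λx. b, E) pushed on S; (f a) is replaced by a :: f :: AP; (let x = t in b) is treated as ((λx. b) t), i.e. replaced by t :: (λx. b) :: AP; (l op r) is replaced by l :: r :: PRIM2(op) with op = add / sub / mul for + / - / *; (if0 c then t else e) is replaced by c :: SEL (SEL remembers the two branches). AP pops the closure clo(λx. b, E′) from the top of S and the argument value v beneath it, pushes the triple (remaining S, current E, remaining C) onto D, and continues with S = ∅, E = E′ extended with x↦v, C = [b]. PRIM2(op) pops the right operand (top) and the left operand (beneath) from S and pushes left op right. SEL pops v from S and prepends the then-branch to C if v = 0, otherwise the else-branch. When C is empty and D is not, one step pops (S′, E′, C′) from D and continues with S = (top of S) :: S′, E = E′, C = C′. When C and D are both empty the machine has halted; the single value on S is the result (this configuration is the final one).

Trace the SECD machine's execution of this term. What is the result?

Answer: 3

Machine steps:
[0] [S=∅ | E=∅ | C=[((λw. ((λx. 3) 0)) ((λz. 4) 6))] | D=∅]
[1] [S=∅ | E=∅ | C=[((λz. 4) 6) :: (λw. ((λx. 3) 0)) :: AP] | D=∅]
[2] [S=∅ | E=∅ | C=[6 :: (λz. 4) :: AP :: (λw. ((λx. 3) 0)) :: AP] | D=∅]
[3] [S=[6] | E=∅ | C=[(λz. 4) :: AP :: (λw. ((λx. 3) 0)) :: AP] | D=∅]
[4] [S=[clo(λz. 4, ∅) :: 6] | E=∅ | C=[AP :: (λw. ((λx. 3) 0)) :: AP] | D=∅]
[5] [S=∅ | E={z↦6} | C=[4] | D=[(∅, ∅, [(λw. ((λx. 3) 0)) :: AP])]]
[6] [S=[4] | E={z↦6} | C=∅ | D=[(∅, ∅, [(λw. ((λx. 3) 0)) :: AP])]]
[7] [S=[4] | E=∅ | C=[(λw. ((λx. 3) 0)) :: AP] | D=∅]
[8] [S=[clo(λw. ((λx. 3) 0), ∅) :: 4] | E=∅ | C=[AP] | D=∅]
[9] [S=∅ | E={w↦4} | C=[((λx. 3) 0)] | D=[(∅, ∅, ∅)]]
[10] [S=∅ | E={w↦4} | C=[0 :: (λx. 3) :: AP] | D=[(∅, ∅, ∅)]]
[11] [S=[0] | E={w↦4} | C=[(λx. 3) :: AP] | D=[(∅, ∅, ∅)]]
[12] [S=[clo(λx. 3, {w↦4}) :: 0] | E={w↦4} | C=[AP] | D=[(∅, ∅, ∅)]]
[13] [S=∅ | E={x↦0, w↦4} | C=[3] | D=[(∅, {w↦4}, ∅) :: (∅, ∅, ∅)]]
[14] [S=[3] | E={x↦0, w↦4} | C=∅ | D=[(∅, {w↦4}, ∅) :: (∅, ∅, ∅)]]
[15] [S=[3] | E={w↦4} | C=∅ | D=[(∅, ∅, ∅)]]
[16] [S=[3] | E=∅ | C=∅ | D=∅]
→ final value 3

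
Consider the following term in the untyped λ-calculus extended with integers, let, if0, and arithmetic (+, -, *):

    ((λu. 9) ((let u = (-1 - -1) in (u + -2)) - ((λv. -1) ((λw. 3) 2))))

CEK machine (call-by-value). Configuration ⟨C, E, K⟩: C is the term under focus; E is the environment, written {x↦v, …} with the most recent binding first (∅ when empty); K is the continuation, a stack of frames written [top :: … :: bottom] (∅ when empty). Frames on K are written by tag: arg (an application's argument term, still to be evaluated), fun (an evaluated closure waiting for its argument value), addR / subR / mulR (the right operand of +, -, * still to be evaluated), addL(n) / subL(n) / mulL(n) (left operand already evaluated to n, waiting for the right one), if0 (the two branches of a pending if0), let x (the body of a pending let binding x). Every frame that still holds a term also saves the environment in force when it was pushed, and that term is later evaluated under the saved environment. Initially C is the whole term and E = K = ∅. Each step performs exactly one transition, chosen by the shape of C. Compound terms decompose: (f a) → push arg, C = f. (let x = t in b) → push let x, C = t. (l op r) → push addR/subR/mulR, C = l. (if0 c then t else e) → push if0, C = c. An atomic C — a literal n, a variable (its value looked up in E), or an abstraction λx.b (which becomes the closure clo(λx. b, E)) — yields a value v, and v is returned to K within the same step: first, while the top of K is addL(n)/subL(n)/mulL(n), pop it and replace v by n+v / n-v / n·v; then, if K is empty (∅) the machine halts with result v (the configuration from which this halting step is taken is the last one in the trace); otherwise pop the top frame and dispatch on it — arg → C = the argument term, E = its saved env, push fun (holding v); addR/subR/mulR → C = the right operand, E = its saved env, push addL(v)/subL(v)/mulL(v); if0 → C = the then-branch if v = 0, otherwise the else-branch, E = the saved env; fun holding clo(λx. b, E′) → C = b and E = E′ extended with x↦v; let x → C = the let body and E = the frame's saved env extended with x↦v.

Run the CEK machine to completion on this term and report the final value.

Answer: 9

Execution trace:
0. <C=((λu. 9) ((let u = (-1 - -1) in (u + -2)) - ((λv. -1) ((λw. 3) 2)))), E=∅, K=∅>
1. <C=(λu. 9), E=∅, K=[arg]>
2. <C=((let u = (-1 - -1) in (u + -2)) - ((λv. -1) ((λw. 3) 2))), E=∅, K=[fun]>
3. <C=(let u = (-1 - -1) in (u + -2)), E=∅, K=[subR :: fun]>
4. <C=(-1 - -1), E=∅, K=[let u :: subR :: fun]>
5. <C=-1, E=∅, K=[subR :: let u :: subR :: fun]>
6. <C=-1, E=∅, K=[subL(-1) :: let u :: subR :: fun]>
7. <C=(u + -2), E={u↦0}, K=[subR :: fun]>
8. <C=u, E={u↦0}, K=[addR :: subR :: fun]>
9. <C=-2, E={u↦0}, K=[addL(0) :: subR :: fun]>
10. <C=((λv. -1) ((λw. 3) 2)), E=∅, K=[subL(-2) :: fun]>
11. <C=(λv. -1), E=∅, K=[arg :: subL(-2) :: fun]>
12. <C=((λw. 3) 2), E=∅, K=[fun :: subL(-2) :: fun]>
13. <C=(λw. 3), E=∅, K=[arg :: fun :: subL(-2) :: fun]>
14. <C=2, E=∅, K=[fun :: fun :: subL(-2) :: fun]>
15. <C=3, E={w↦2}, K=[fun :: subL(-2) :: fun]>
16. <C=-1, E={v↦3}, K=[subL(-2) :: fun]>
17. <C=9, E={u↦-1}, K=∅>
→ final value 9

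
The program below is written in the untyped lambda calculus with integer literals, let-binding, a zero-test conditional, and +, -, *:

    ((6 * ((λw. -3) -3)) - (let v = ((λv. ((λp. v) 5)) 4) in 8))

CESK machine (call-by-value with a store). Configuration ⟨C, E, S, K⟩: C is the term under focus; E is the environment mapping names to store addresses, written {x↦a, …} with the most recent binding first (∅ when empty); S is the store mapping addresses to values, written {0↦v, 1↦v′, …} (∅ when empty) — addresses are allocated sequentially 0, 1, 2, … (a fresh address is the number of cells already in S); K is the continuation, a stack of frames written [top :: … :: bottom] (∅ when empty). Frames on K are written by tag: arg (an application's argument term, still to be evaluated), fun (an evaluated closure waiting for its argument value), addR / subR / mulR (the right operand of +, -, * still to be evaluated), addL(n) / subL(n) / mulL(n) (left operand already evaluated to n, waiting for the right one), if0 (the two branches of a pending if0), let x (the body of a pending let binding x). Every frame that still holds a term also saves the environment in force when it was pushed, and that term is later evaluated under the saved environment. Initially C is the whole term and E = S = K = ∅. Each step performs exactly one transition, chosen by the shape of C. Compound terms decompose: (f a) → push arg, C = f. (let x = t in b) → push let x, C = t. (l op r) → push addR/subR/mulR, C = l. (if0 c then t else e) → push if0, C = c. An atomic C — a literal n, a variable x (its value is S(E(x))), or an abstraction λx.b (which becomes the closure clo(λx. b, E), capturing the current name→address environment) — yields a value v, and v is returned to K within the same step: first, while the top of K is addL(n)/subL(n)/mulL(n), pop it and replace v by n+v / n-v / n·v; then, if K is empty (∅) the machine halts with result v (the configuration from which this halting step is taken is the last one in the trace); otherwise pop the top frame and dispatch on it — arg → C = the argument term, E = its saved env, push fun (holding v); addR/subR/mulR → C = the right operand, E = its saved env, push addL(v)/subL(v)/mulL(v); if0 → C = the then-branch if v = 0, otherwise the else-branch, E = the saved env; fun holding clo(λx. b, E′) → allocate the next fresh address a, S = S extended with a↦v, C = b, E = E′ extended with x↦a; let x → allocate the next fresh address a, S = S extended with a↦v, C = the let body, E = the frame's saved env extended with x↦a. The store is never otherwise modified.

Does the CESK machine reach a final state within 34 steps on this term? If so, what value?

Answer: -26

Execution trace:
0. [C=((6 * ((λw. -3) -3)) - (let v = ((λv. ((λp. v) 5)) 4) in 8)) | E=∅ | S=∅ | K=∅]
1. [C=(6 * ((λw. -3) -3)) | E=∅ | S=∅ | K=[subR]]
2. [C=6 | E=∅ | S=∅ | K=[mulR :: subR]]
3. [C=((λw. -3) -3) | E=∅ | S=∅ | K=[mulL(6) :: subR]]
4. [C=(λw. -3) | E=∅ | S=∅ | K=[arg :: mulL(6) :: subR]]
5. [C=-3 | E=∅ | S=∅ | K=[fun :: mulL(6) :: subR]]
6. [C=-3 | E={w↦0} | S={0↦-3} | K=[mulL(6) :: subR]]
7. [C=(let v = ((λv. ((λp. v) 5)) 4) in 8) | E=∅ | S={0↦-3} | K=[subL(-18)]]
8. [C=((λv. ((λp. v) 5)) 4) | E=∅ | S={0↦-3} | K=[let v :: subL(-18)]]
9. [C=(λv. ((λp. v) 5)) | E=∅ | S={0↦-3} | K=[arg :: let v :: subL(-18)]]
10. [C=4 | E=∅ | S={0↦-3} | K=[fun :: let v :: subL(-18)]]
11. [C=((λp. v) 5) | E={v↦1} | S={0↦-3, 1↦4} | K=[let v :: subL(-18)]]
12. [C=(λp. v) | E={v↦1} | S={0↦-3, 1↦4} | K=[arg :: let v :: subL(-18)]]
13. [C=5 | E={v↦1} | S={0↦-3, 1↦4} | K=[fun :: let v :: subL(-18)]]
14. [C=v | E={p↦2, v↦1} | S={0↦-3, 1↦4, 2↦5} | K=[let v :: subL(-18)]]
15. [C=8 | E={v↦3} | S={0↦-3, 1↦4, 2↦5, 3↦4} | K=[subL(-18)]]
→ final value -26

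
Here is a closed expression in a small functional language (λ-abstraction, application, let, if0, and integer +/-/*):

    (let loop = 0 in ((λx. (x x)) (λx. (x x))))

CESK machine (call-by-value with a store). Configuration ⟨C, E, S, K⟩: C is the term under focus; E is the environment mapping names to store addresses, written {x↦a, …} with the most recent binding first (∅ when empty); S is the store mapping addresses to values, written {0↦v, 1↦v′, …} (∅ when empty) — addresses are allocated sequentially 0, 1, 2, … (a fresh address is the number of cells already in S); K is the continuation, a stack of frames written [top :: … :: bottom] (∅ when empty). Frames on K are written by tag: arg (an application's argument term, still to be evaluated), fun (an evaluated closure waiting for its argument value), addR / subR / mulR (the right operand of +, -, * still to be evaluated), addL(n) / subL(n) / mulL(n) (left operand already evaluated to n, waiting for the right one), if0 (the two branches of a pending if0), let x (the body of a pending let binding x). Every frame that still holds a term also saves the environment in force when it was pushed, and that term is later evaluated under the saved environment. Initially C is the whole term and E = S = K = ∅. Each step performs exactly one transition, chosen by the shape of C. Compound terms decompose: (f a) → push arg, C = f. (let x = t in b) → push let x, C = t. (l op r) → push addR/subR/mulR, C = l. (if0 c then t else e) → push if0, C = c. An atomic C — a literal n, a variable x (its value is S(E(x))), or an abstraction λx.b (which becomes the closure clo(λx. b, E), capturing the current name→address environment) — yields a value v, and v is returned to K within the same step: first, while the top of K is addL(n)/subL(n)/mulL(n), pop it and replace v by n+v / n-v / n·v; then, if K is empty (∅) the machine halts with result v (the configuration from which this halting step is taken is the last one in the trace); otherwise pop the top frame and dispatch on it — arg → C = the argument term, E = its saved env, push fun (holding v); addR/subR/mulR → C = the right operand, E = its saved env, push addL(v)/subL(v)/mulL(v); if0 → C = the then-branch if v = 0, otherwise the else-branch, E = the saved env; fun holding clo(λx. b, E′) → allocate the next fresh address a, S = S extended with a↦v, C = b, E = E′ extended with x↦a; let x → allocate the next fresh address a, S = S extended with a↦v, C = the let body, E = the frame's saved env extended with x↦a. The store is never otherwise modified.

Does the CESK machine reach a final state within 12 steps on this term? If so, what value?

Answer: DIVERGES (no final state within 12 steps)

Derivation:
0. [C=(let loop = 0 in ((λx. (x x)) (λx. (x x)))) | E=∅ | S=∅ | K=∅]
1. [C=0 | E=∅ | S=∅ | K=[let loop]]
2. [C=((λx. (x x)) (λx. (x x))) | E={loop↦0} | S={0↦0} | K=∅]
3. [C=(λx. (x x)) | E={loop↦0} | S={0↦0} | K=[arg]]
4. [C=(λx. (x x)) | E={loop↦0} | S={0↦0} | K=[fun]]
5. [C=(x x) | E={x↦1, loop↦0} | S={0↦0, 1↦clo(λx. (x x), {loop↦0})} | K=∅]
6. [C=x | E={x↦1, loop↦0} | S={0↦0, 1↦clo(λx. (x x), {loop↦0})} | K=[arg]]
7. [C=x | E={x↦1, loop↦0} | S={0↦0, 1↦clo(λx. (x x), {loop↦0})} | K=[fun]]
8. [C=(x x) | E={x↦2, loop↦0} | S={0↦0, 1↦clo(λx. (x x), {loop↦0}), 2↦clo(λx. (x x), {loop↦0})} | K=∅]
9. [C=x | E={x↦2, loop↦0} | S={0↦0, 1↦clo(λx. (x x), {loop↦0}), 2↦clo(λx. (x x), {loop↦0})} | K=[arg]]
10. [C=x | E={x↦2, loop↦0} | S={0↦0, 1↦clo(λx. (x x), {loop↦0}), 2↦clo(λx. (x x), {loop↦0})} | K=[fun]]
11. [C=(x x) | E={x↦3, loop↦0} | S={0↦0, 1↦clo(λx. (x x), {loop↦0}), 2↦clo(λx. (x x), {loop↦0}), 3↦clo(λx. (x x), {loop↦0})} | K=∅]
12. [C=x | E={x↦3, loop↦0} | S={0↦0, 1↦clo(λx. (x x), {loop↦0}), 2↦clo(λx. (x x), {loop↦0}), 3↦clo(λx. (x x), {loop↦0})} | K=[arg]]
→ 12 transitions taken and the configuration is still not final: no result within 12 steps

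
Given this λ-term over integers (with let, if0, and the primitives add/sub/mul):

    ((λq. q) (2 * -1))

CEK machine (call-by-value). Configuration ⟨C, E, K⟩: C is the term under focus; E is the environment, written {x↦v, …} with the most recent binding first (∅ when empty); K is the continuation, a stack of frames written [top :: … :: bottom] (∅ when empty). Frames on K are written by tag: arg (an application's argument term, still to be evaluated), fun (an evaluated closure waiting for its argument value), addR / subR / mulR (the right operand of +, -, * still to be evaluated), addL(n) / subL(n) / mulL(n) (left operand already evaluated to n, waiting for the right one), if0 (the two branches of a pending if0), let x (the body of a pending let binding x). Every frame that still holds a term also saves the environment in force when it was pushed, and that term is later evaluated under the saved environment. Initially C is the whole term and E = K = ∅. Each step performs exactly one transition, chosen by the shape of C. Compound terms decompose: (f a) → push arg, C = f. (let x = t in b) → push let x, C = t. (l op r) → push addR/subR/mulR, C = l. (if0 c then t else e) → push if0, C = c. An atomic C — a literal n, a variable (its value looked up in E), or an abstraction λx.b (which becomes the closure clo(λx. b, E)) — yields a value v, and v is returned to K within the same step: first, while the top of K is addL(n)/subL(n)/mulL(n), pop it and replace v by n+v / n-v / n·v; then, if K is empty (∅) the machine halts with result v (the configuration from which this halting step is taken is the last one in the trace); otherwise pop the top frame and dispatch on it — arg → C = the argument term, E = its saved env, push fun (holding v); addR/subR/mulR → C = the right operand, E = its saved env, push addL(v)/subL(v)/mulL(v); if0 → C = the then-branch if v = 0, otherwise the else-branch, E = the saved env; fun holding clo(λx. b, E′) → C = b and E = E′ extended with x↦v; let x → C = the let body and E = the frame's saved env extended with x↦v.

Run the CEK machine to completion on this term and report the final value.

step 0: ⟨C=((λq. q) (2 * -1)); E=∅; K=∅⟩
step 1: ⟨C=(λq. q); E=∅; K=[arg]⟩
step 2: ⟨C=(2 * -1); E=∅; K=[fun]⟩
step 3: ⟨C=2; E=∅; K=[mulR :: fun]⟩
step 4: ⟨C=-1; E=∅; K=[mulL(2) :: fun]⟩
step 5: ⟨C=q; E={q↦-2}; K=∅⟩
→ final value -2

Answer: -2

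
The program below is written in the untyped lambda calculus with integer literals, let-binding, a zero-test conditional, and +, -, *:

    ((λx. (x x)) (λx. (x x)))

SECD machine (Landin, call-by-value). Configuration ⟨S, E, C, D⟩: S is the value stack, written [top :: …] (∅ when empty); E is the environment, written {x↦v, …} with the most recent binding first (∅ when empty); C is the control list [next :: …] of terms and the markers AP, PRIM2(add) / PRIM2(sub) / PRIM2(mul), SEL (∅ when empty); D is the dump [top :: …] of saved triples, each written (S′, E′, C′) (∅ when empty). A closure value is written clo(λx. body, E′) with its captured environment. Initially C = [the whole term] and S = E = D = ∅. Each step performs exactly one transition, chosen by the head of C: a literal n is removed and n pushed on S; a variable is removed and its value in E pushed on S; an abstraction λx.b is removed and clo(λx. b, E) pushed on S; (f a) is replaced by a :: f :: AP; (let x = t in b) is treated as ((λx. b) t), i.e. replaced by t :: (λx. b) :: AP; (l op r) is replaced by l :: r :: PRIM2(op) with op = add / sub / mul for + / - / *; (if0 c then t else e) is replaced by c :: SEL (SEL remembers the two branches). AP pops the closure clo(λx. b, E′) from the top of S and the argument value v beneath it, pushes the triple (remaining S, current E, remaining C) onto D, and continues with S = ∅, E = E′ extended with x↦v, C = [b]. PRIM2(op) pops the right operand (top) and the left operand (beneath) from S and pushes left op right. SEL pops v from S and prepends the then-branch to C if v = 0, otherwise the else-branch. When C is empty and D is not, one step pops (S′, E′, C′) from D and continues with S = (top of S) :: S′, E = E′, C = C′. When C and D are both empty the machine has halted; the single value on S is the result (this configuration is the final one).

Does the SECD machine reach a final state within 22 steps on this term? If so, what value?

Answer: DIVERGES (no final state within 22 steps)

Derivation:
t=0: ⟨S=∅; E=∅; C=[((λx. (x x)) (λx. (x x)))]; D=∅⟩
t=1: ⟨S=∅; E=∅; C=[(λx. (x x)) :: (λx. (x x)) :: AP]; D=∅⟩
t=2: ⟨S=[clo(λx. (x x), ∅)]; E=∅; C=[(λx. (x x)) :: AP]; D=∅⟩
t=3: ⟨S=[clo(λx. (x x), ∅) :: clo(λx. (x x), ∅)]; E=∅; C=[AP]; D=∅⟩
t=4: ⟨S=∅; E={x↦clo(λx. (x x), ∅)}; C=[(x x)]; D=[(∅, ∅, ∅)]⟩
t=5: ⟨S=∅; E={x↦clo(λx. (x x), ∅)}; C=[x :: x :: AP]; D=[(∅, ∅, ∅)]⟩
t=6: ⟨S=[clo(λx. (x x), ∅)]; E={x↦clo(λx. (x x), ∅)}; C=[x :: AP]; D=[(∅, ∅, ∅)]⟩
t=7: ⟨S=[clo(λx. (x x), ∅) :: clo(λx. (x x), ∅)]; E={x↦clo(λx. (x x), ∅)}; C=[AP]; D=[(∅, ∅, ∅)]⟩
t=8: ⟨S=∅; E={x↦clo(λx. (x x), ∅)}; C=[(x x)]; D=[(∅, {x↦clo(λx. (x x), ∅)}, ∅) :: (∅, ∅, ∅)]⟩
t=9: ⟨S=∅; E={x↦clo(λx. (x x), ∅)}; C=[x :: x :: AP]; D=[(∅, {x↦clo(λx. (x x), ∅)}, ∅) :: (∅, ∅, ∅)]⟩
t=10: ⟨S=[clo(λx. (x x), ∅)]; E={x↦clo(λx. (x x), ∅)}; C=[x :: AP]; D=[(∅, {x↦clo(λx. (x x), ∅)}, ∅) :: (∅, ∅, ∅)]⟩
t=11: ⟨S=[clo(λx. (x x), ∅) :: clo(λx. (x x), ∅)]; E={x↦clo(λx. (x x), ∅)}; C=[AP]; D=[(∅, {x↦clo(λx. (x x), ∅)}, ∅) :: (∅, ∅, ∅)]⟩
t=12: ⟨S=∅; E={x↦clo(λx. (x x), ∅)}; C=[(x x)]; D=[(∅, {x↦clo(λx. (x x), ∅)}, ∅) :: (∅, {x↦clo(λx. (x x), ∅)}, ∅) :: (∅, ∅, ∅)]⟩
t=13: ⟨S=∅; E={x↦clo(λx. (x x), ∅)}; C=[x :: x :: AP]; D=[(∅, {x↦clo(λx. (x x), ∅)}, ∅) :: (∅, {x↦clo(λx. (x x), ∅)}, ∅) :: (∅, ∅, ∅)]⟩
t=14: ⟨S=[clo(λx. (x x), ∅)]; E={x↦clo(λx. (x x), ∅)}; C=[x :: AP]; D=[(∅, {x↦clo(λx. (x x), ∅)}, ∅) :: (∅, {x↦clo(λx. (x x), ∅)}, ∅) :: (∅, ∅, ∅)]⟩
t=15: ⟨S=[clo(λx. (x x), ∅) :: clo(λx. (x x), ∅)]; E={x↦clo(λx. (x x), ∅)}; C=[AP]; D=[(∅, {x↦clo(λx. (x x), ∅)}, ∅) :: (∅, {x↦clo(λx. (x x), ∅)}, ∅) :: (∅, ∅, ∅)]⟩
t=16: ⟨S=∅; E={x↦clo(λx. (x x), ∅)}; C=[(x x)]; D=[(∅, {x↦clo(λx. (x x), ∅)}, ∅) :: (∅, {x↦clo(λx. (x x), ∅)}, ∅) :: (∅, {x↦clo(λx. (x x), ∅)}, ∅) :: (∅, ∅, ∅)]⟩
t=17: ⟨S=∅; E={x↦clo(λx. (x x), ∅)}; C=[x :: x :: AP]; D=[(∅, {x↦clo(λx. (x x), ∅)}, ∅) :: (∅, {x↦clo(λx. (x x), ∅)}, ∅) :: (∅, {x↦clo(λx. (x x), ∅)}, ∅) :: (∅, ∅, ∅)]⟩
t=18: ⟨S=[clo(λx. (x x), ∅)]; E={x↦clo(λx. (x x), ∅)}; C=[x :: AP]; D=[(∅, {x↦clo(λx. (x x), ∅)}, ∅) :: (∅, {x↦clo(λx. (x x), ∅)}, ∅) :: (∅, {x↦clo(λx. (x x), ∅)}, ∅) :: (∅, ∅, ∅)]⟩
t=19: ⟨S=[clo(λx. (x x), ∅) :: clo(λx. (x x), ∅)]; E={x↦clo(λx. (x x), ∅)}; C=[AP]; D=[(∅, {x↦clo(λx. (x x), ∅)}, ∅) :: (∅, {x↦clo(λx. (x x), ∅)}, ∅) :: (∅, {x↦clo(λx. (x x), ∅)}, ∅) :: (∅, ∅, ∅)]⟩
t=20: ⟨S=∅; E={x↦clo(λx. (x x), ∅)}; C=[(x x)]; D=[(∅, {x↦clo(λx. (x x), ∅)}, ∅) :: (∅, {x↦clo(λx. (x x), ∅)}, ∅) :: (∅, {x↦clo(λx. (x x), ∅)}, ∅) :: (∅, {x↦clo(λx. (x x), ∅)}, ∅) :: (∅, ∅, ∅)]⟩
t=21: ⟨S=∅; E={x↦clo(λx. (x x), ∅)}; C=[x :: x :: AP]; D=[(∅, {x↦clo(λx. (x x), ∅)}, ∅) :: (∅, {x↦clo(λx. (x x), ∅)}, ∅) :: (∅, {x↦clo(λx. (x x), ∅)}, ∅) :: (∅, {x↦clo(λx. (x x), ∅)}, ∅) :: (∅, ∅, ∅)]⟩
t=22: ⟨S=[clo(λx. (x x), ∅)]; E={x↦clo(λx. (x x), ∅)}; C=[x :: AP]; D=[(∅, {x↦clo(λx. (x x), ∅)}, ∅) :: (∅, {x↦clo(λx. (x x), ∅)}, ∅) :: (∅, {x↦clo(λx. (x x), ∅)}, ∅) :: (∅, {x↦clo(λx. (x x), ∅)}, ∅) :: (∅, ∅, ∅)]⟩
→ 22 transitions taken and the configuration is still not final: no result within 22 steps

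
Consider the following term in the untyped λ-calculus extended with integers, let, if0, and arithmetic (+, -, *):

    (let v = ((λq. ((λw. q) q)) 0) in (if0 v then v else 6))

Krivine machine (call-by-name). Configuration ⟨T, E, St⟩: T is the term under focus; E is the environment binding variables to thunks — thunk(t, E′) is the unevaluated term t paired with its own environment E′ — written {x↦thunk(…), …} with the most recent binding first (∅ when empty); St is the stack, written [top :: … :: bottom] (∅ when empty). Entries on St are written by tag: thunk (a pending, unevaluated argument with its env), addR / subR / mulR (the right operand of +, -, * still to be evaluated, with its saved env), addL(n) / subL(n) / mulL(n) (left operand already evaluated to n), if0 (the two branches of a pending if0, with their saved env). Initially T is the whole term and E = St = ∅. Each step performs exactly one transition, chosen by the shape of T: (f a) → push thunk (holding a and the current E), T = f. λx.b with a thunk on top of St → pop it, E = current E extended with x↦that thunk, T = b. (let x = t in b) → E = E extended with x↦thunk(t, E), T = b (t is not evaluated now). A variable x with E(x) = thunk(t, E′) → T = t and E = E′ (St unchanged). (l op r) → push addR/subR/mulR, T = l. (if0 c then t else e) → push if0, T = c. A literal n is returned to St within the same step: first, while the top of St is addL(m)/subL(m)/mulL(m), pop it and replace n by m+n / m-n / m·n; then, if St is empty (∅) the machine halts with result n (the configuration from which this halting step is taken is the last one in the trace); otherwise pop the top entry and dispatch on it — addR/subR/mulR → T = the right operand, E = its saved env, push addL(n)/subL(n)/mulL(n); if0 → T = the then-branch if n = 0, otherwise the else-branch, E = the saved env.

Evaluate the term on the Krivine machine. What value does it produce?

Answer: 0

Execution trace:
[0] <T=(let v = ((λq. ((λw. q) q)) 0) in (if0 v then v else 6)), E=∅, St=∅>
[1] <T=(if0 v then v else 6), E={v↦thunk(((λq. ((λw. q) q)) 0), ∅)}, St=∅>
[2] <T=v, E={v↦thunk(((λq. ((λw. q) q)) 0), ∅)}, St=[if0]>
[3] <T=((λq. ((λw. q) q)) 0), E=∅, St=[if0]>
[4] <T=(λq. ((λw. q) q)), E=∅, St=[thunk :: if0]>
[5] <T=((λw. q) q), E={q↦thunk(0, ∅)}, St=[if0]>
[6] <T=(λw. q), E={q↦thunk(0, ∅)}, St=[thunk :: if0]>
[7] <T=q, E={w↦thunk(q, {q↦thunk(0, ∅)}), q↦thunk(0, ∅)}, St=[if0]>
[8] <T=0, E=∅, St=[if0]>
[9] <T=v, E={v↦thunk(((λq. ((λw. q) q)) 0), ∅)}, St=∅>
[10] <T=((λq. ((λw. q) q)) 0), E=∅, St=∅>
[11] <T=(λq. ((λw. q) q)), E=∅, St=[thunk]>
[12] <T=((λw. q) q), E={q↦thunk(0, ∅)}, St=∅>
[13] <T=(λw. q), E={q↦thunk(0, ∅)}, St=[thunk]>
[14] <T=q, E={w↦thunk(q, {q↦thunk(0, ∅)}), q↦thunk(0, ∅)}, St=∅>
[15] <T=0, E=∅, St=∅>
→ final value 0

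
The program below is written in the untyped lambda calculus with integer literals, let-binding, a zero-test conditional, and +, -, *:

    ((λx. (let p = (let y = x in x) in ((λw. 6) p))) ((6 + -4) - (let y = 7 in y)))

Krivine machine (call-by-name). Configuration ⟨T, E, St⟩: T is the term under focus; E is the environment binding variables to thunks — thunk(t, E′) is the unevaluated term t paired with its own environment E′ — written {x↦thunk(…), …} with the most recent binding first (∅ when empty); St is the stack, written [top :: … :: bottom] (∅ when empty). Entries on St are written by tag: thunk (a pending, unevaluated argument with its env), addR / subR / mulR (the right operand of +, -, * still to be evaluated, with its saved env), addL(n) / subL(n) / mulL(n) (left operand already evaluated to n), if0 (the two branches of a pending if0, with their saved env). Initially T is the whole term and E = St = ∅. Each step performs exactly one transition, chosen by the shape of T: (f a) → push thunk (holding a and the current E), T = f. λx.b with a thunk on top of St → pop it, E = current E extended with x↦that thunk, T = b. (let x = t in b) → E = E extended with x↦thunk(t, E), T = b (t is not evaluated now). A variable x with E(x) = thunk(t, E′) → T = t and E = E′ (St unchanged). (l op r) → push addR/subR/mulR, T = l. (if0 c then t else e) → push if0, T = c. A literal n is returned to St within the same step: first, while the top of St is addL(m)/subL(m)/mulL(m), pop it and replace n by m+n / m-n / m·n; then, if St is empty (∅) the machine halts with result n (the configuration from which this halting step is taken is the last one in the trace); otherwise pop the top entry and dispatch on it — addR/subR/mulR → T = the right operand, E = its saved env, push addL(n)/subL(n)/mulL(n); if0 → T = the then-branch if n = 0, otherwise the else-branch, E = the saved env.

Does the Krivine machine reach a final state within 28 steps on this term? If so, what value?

Answer: 6

Machine steps:
[0] <T=((λx. (let p = (let y = x in x) in ((λw. 6) p))) ((6 + -4) - (let y = 7 in y))), E=∅, St=∅>
[1] <T=(λx. (let p = (let y = x in x) in ((λw. 6) p))), E=∅, St=[thunk]>
[2] <T=(let p = (let y = x in x) in ((λw. 6) p)), E={x↦thunk(((6 + -4) - (let y = 7 in y)), ∅)}, St=∅>
[3] <T=((λw. 6) p), E={p↦thunk((let y = x in x), {x↦thunk(((6 + -4) - (let y = 7 in y)), ∅)}), x↦thunk(((6 + -4) - (let y = 7 in y)), ∅)}, St=∅>
[4] <T=(λw. 6), E={p↦thunk((let y = x in x), {x↦thunk(((6 + -4) - (let y = 7 in y)), ∅)}), x↦thunk(((6 + -4) - (let y = 7 in y)), ∅)}, St=[thunk]>
[5] <T=6, E={w↦thunk(p, {p↦thunk((let y = x in x), {x↦thunk(((6 + -4) - (let y = 7 in y)), ∅)}), x↦thunk(((6 + -4) - (let y = 7 in y)), ∅)}), p↦thunk((let y = x in x), {x↦thunk(((6 + -4) - (let y = 7 in y)), ∅)}), x↦thunk(((6 + -4) - (let y = 7 in y)), ∅)}, St=∅>
→ final value 6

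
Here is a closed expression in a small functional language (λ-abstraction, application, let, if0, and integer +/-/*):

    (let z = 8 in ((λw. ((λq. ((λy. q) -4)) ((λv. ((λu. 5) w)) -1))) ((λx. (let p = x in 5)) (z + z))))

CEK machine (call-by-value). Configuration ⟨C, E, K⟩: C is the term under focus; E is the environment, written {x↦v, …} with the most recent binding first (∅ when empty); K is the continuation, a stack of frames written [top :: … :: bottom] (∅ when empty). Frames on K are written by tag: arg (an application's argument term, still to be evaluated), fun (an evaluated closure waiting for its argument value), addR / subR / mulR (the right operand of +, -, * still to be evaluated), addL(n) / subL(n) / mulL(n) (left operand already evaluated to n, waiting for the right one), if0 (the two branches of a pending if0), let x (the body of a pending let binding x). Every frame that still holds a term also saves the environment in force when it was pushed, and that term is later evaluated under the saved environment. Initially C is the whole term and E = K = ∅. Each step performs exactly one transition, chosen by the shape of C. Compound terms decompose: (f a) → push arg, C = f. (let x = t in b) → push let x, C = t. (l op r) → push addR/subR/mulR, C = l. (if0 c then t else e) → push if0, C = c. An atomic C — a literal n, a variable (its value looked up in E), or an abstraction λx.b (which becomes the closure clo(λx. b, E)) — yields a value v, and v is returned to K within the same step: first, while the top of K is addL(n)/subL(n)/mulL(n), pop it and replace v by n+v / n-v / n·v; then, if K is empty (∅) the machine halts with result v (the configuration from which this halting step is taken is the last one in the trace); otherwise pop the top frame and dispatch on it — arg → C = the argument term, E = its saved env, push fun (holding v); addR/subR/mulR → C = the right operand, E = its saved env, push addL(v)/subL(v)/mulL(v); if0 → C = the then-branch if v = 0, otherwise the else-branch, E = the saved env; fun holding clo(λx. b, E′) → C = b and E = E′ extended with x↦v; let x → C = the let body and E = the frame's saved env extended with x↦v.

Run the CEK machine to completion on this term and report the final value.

0. [C=(let z = 8 in ((λw. ((λq. ((λy. q) -4)) ((λv. ((λu. 5) w)) -1))) ((λx. (let p = x in 5)) (z + z)))) | E=∅ | K=∅]
1. [C=8 | E=∅ | K=[let z]]
2. [C=((λw. ((λq. ((λy. q) -4)) ((λv. ((λu. 5) w)) -1))) ((λx. (let p = x in 5)) (z + z))) | E={z↦8} | K=∅]
3. [C=(λw. ((λq. ((λy. q) -4)) ((λv. ((λu. 5) w)) -1))) | E={z↦8} | K=[arg]]
4. [C=((λx. (let p = x in 5)) (z + z)) | E={z↦8} | K=[fun]]
5. [C=(λx. (let p = x in 5)) | E={z↦8} | K=[arg :: fun]]
6. [C=(z + z) | E={z↦8} | K=[fun :: fun]]
7. [C=z | E={z↦8} | K=[addR :: fun :: fun]]
8. [C=z | E={z↦8} | K=[addL(8) :: fun :: fun]]
9. [C=(let p = x in 5) | E={x↦16, z↦8} | K=[fun]]
10. [C=x | E={x↦16, z↦8} | K=[let p :: fun]]
11. [C=5 | E={p↦16, x↦16, z↦8} | K=[fun]]
12. [C=((λq. ((λy. q) -4)) ((λv. ((λu. 5) w)) -1)) | E={w↦5, z↦8} | K=∅]
13. [C=(λq. ((λy. q) -4)) | E={w↦5, z↦8} | K=[arg]]
14. [C=((λv. ((λu. 5) w)) -1) | E={w↦5, z↦8} | K=[fun]]
15. [C=(λv. ((λu. 5) w)) | E={w↦5, z↦8} | K=[arg :: fun]]
16. [C=-1 | E={w↦5, z↦8} | K=[fun :: fun]]
17. [C=((λu. 5) w) | E={v↦-1, w↦5, z↦8} | K=[fun]]
18. [C=(λu. 5) | E={v↦-1, w↦5, z↦8} | K=[arg :: fun]]
19. [C=w | E={v↦-1, w↦5, z↦8} | K=[fun :: fun]]
20. [C=5 | E={u↦5, v↦-1, w↦5, z↦8} | K=[fun]]
21. [C=((λy. q) -4) | E={q↦5, w↦5, z↦8} | K=∅]
22. [C=(λy. q) | E={q↦5, w↦5, z↦8} | K=[arg]]
23. [C=-4 | E={q↦5, w↦5, z↦8} | K=[fun]]
24. [C=q | E={y↦-4, q↦5, w↦5, z↦8} | K=∅]
→ final value 5

Answer: 5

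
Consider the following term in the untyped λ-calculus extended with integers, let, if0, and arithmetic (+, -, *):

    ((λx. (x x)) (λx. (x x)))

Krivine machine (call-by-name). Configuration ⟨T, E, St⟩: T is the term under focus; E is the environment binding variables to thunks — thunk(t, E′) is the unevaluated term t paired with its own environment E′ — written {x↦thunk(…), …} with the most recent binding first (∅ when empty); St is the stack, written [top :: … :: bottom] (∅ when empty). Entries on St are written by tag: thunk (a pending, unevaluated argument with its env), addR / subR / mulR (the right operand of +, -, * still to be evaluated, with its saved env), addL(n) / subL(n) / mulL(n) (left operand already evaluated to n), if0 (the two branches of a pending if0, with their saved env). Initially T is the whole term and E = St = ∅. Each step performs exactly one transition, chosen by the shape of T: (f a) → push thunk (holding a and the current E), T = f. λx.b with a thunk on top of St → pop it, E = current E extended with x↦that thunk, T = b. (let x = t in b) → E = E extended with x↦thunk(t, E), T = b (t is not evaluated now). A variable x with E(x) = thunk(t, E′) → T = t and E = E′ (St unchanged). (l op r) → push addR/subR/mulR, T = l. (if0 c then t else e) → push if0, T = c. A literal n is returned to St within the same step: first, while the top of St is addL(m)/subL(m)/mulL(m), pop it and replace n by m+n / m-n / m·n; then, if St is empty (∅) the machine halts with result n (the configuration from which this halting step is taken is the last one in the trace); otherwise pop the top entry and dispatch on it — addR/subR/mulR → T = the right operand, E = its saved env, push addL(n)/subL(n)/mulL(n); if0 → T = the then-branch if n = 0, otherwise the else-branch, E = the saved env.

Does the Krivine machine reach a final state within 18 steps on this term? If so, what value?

Answer: DIVERGES (no final state within 18 steps)

Derivation:
step 0: ⟨T=((λx. (x x)) (λx. (x x))); E=∅; St=∅⟩
step 1: ⟨T=(λx. (x x)); E=∅; St=[thunk]⟩
step 2: ⟨T=(x x); E={x↦thunk((λx. (x x)), ∅)}; St=∅⟩
step 3: ⟨T=x; E={x↦thunk((λx. (x x)), ∅)}; St=[thunk]⟩
step 4: ⟨T=(λx. (x x)); E=∅; St=[thunk]⟩
step 5: ⟨T=(x x); E={x↦thunk(x, {x↦thunk((λx. (x x)), ∅)})}; St=∅⟩
step 6: ⟨T=x; E={x↦thunk(x, {x↦thunk((λx. (x x)), ∅)})}; St=[thunk]⟩
step 7: ⟨T=x; E={x↦thunk((λx. (x x)), ∅)}; St=[thunk]⟩
step 8: ⟨T=(λx. (x x)); E=∅; St=[thunk]⟩
step 9: ⟨T=(x x); E={x↦thunk(x, {x↦thunk(x, {x↦thunk((λx. (x x)), ∅)})})}; St=∅⟩
step 10: ⟨T=x; E={x↦thunk(x, {x↦thunk(x, {x↦thunk((λx. (x x)), ∅)})})}; St=[thunk]⟩
step 11: ⟨T=x; E={x↦thunk(x, {x↦thunk((λx. (x x)), ∅)})}; St=[thunk]⟩
step 12: ⟨T=x; E={x↦thunk((λx. (x x)), ∅)}; St=[thunk]⟩
step 13: ⟨T=(λx. (x x)); E=∅; St=[thunk]⟩
step 14: ⟨T=(x x); E={x↦thunk(x, {x↦thunk(x, {x↦thunk(x, {x↦thunk((λx. (x x)), ∅)})})})}; St=∅⟩
step 15: ⟨T=x; E={x↦thunk(x, {x↦thunk(x, {x↦thunk(x, {x↦thunk((λx. (x x)), ∅)})})})}; St=[thunk]⟩
step 16: ⟨T=x; E={x↦thunk(x, {x↦thunk(x, {x↦thunk((λx. (x x)), ∅)})})}; St=[thunk]⟩
step 17: ⟨T=x; E={x↦thunk(x, {x↦thunk((λx. (x x)), ∅)})}; St=[thunk]⟩
step 18: ⟨T=x; E={x↦thunk((λx. (x x)), ∅)}; St=[thunk]⟩
→ 18 transitions taken and the configuration is still not final: no result within 18 steps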